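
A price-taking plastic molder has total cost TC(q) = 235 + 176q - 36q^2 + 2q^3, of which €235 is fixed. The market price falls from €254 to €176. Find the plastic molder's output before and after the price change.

AVC = 176 - 36q + 2q^2, minimized at q = 9 where min AVC = €14. MC = 176 - 72q + 6q^2.
At P = €254 ≥ min AVC, set P = MC on the rising branch: q = 13.
At P = €176 ≥ min AVC, set P = MC: q = 12. The firm stays open but cuts output.

Output falls from 13 to 12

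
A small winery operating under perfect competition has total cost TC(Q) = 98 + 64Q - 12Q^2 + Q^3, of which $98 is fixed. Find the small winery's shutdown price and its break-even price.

Shutdown price = min AVC. AVC = 64 - 12Q + Q^2, with vertex at Q = 6 and minimum $28.
ATC = 98/Q + 64 - 12Q + Q^2. Setting dATC/dQ = −98/Q^2 − 12 + 2Q = 0 gives Q = 7 (since 2·7^3 − 12·7^2 = 98).
min ATC = 98/7 + 64 − 12·7 + 7^2 = $43. That is the break-even price.
For $28 ≤ P < $43 the firm produces at a loss; below $28 it shuts down.

Shutdown price = $28; break-even price = $43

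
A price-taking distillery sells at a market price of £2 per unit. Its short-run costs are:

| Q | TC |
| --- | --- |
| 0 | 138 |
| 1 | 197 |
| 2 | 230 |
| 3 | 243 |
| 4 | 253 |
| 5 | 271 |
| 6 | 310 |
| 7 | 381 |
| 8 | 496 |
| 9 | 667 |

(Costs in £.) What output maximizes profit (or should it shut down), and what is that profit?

Q = 0 (shut down); profit = -£138

Compute π = P·Q − TC at each output: Q=0: -138; Q=1: -195; Q=2: -226; Q=3: -237; Q=4: -245; Q=5: -261; Q=6: -298; Q=7: -367; Q=8: -480; Q=9: -649.
Profit is highest at Q = 0. Equivalently, the lowest AVC in the table is 133/5 ≈ £26.60 at Q = 5, and P = £2 falls below it — price never covers variable cost, so the firm shuts down and loses only its fixed cost.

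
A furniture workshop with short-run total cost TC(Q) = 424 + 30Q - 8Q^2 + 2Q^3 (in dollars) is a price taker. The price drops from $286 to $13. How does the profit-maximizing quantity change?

AVC = 30 - 8Q + 2Q^2, minimized at Q = 2 where min AVC = $22. MC = 30 - 16Q + 6Q^2.
At P = $286 ≥ min AVC, set P = MC on the rising branch: Q = 8.
At P = $13 < min AVC = $22, price no longer covers variable cost at any output, so the firm shuts down: Q = 0.

Output falls from 8 to 0 (the firm shuts down)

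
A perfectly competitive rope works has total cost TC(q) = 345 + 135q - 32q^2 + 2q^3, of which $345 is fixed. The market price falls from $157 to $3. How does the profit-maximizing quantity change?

MC = 135 - 64q + 6q^2; the shutdown threshold is min AVC = $7 (at q = 8).
With P = $157 above the shutdown price, P = MC gives q = 11.
At P = $3 < min AVC = $7, price no longer covers variable cost at any output, so the firm shuts down: q = 0.

Output falls from 11 to 0 (the firm shuts down)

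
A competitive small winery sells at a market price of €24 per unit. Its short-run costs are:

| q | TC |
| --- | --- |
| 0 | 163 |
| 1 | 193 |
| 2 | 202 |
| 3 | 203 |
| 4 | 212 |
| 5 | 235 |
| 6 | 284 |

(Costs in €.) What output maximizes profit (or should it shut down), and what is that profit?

q = 5; profit = -€115

Profit at each row (π = 24q − TC): q=0: -163; q=1: -169; q=2: -154; q=3: -131; q=4: -116; q=5: -115; q=6: -140.
Profit is maximized at q = 5. AVC there is 72/5 = €14.40 ≤ P, so producing beats shutting down (which would give -€163).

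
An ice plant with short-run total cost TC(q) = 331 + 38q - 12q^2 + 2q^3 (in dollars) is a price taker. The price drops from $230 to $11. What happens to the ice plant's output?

AVC = 38 - 12q + 2q^2, minimized at q = 3 where min AVC = $20. MC = 38 - 24q + 6q^2.
With P = $230 above the shutdown price, P = MC gives q = 8.
At P = $11 < min AVC = $20, price no longer covers variable cost at any output, so the firm shuts down: q = 0.

Output falls from 8 to 0 (the firm shuts down)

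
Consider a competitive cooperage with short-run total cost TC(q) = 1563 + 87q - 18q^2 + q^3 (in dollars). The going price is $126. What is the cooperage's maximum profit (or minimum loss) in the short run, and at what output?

AVC = 87 - 18q + q^2; min AVC = $6 at q = 9. Since P = $126 ≥ min AVC, the firm produces.
MC = 87 - 36q + 3q^2. Setting P = MC and taking the root on the rising branch gives q* = 13.
TR = 126·13 = 1638. TC = 1563 + 286 = 1849. Profit = 1638 − 1849 = -$211.
That loss of $211 beats the $1563 the firm would lose by shutting down; producing recovers $1352 of fixed cost.

Profit = -$211 at q = 13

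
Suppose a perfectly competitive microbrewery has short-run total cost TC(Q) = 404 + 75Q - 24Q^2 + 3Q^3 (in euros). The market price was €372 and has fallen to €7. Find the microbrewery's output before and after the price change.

Output falls from 9 to 0 (the firm shuts down)

AVC = 75 - 24Q + 3Q^2, minimized at Q = 4 where min AVC = €27. MC = 75 - 48Q + 9Q^2.
At P = €372 ≥ min AVC, set P = MC on the rising branch: Q = 9.
At P = €7 < min AVC = €27, price no longer covers variable cost at any output, so the firm shuts down: Q = 0.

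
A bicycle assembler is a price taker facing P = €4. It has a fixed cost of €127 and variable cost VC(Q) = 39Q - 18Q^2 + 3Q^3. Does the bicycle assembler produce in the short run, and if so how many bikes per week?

Strip out fixed cost: VC = 39Q - 18Q^2 + 3Q^3. Then AVC = 39 - 18Q + 3Q^2 and MC = 39 - 36Q + 9Q^2.
The AVC parabola has its vertex at Q = 18/6 = 3, where AVC = 39 - 18·3 + 3·3^2 = €12.
With P < min AVC (€4 < €12), every unit sold adds to the loss.
Shutting down limits the loss to fixed cost, €127.

Shut down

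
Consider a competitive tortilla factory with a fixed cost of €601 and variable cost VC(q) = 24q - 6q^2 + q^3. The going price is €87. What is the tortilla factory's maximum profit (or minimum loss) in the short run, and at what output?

AVC = 24 - 6q + q^2; min AVC = €15 at q = 3. Since P = €87 ≥ min AVC, the firm produces.
With MC = 24 - 12q + 3q^2, P = MC on the upward-sloping part at q* = 7.
TR = 87·7 = 609. TC = 601 + 217 = 818. Profit = 609 − 818 = -€209.
By producing, the firm covers all variable cost plus €392 of fixed cost; shutting down would lose the full €601.

Profit = -€209 at q = 7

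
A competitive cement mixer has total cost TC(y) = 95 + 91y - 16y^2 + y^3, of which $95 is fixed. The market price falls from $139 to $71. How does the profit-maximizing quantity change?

MC = 91 - 32y + 3y^2; the shutdown threshold is min AVC = $27 (at y = 8).
At P = $139 ≥ min AVC, set P = MC on the rising branch: y = 12.
At P = $71 ≥ min AVC, set P = MC: y = 10. The firm stays open but cuts output.

Output falls from 12 to 10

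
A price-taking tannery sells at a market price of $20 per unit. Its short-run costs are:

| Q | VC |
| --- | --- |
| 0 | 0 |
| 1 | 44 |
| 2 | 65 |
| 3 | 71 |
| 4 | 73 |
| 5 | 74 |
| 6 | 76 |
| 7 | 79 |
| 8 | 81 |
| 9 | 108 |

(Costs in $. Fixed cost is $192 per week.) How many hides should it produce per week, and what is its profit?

Compute π = P·Q − TC at each output: Q=0: -192; Q=1: -216; Q=2: -217; Q=3: -203; Q=4: -185; Q=5: -166; Q=6: -148; Q=7: -131; Q=8: -113; Q=9: -120.
Profit is maximized at Q = 8. AVC there is 81/8 = $10.12 ≤ P, so producing beats shutting down (which would give -$192).

Q = 8; profit = -$113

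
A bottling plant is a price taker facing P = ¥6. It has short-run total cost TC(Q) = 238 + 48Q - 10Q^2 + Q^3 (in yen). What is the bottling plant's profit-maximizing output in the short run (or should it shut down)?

Shut down

Strip out fixed cost: VC = 48Q - 10Q^2 + Q^3. Then AVC = 48 - 10Q + Q^2 and MC = 48 - 20Q + 3Q^2.
The AVC parabola has its vertex at Q = 10/2 = 5, where AVC = 48 - 10·5 + 5^2 = ¥23.
Since P = ¥6 < min AVC = ¥23, price fails to cover variable cost at any output.
The firm minimizes its loss by shutting down and losing only its fixed cost of ¥238.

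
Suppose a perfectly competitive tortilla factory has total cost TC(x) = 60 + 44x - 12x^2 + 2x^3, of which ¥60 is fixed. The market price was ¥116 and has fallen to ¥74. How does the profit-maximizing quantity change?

MC = 44 - 24x + 6x^2; the shutdown threshold is min AVC = ¥26 (at x = 3).
At P = ¥116 ≥ min AVC, set P = MC on the rising branch: x = 6.
At P = ¥74 ≥ min AVC, set P = MC: x = 5. The firm stays open but cuts output.

Output falls from 6 to 5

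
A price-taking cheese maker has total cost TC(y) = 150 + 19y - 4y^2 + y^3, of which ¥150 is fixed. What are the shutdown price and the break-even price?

Shutdown price = min AVC. AVC = 19 - 4y + y^2, with vertex at y = 2 and minimum ¥15.
ATC = 150/y + 19 - 4y + y^2. Setting dATC/dy = −150/y^2 − 4 + 2y = 0 gives y = 5 (since 2·5^3 − 4·5^2 = 150).
min ATC = 150/5 + 19 − 4·5 + 5^2 = ¥54. That is the break-even price.
For ¥15 ≤ P < ¥54 the firm produces at a loss; below ¥15 it shuts down.

Shutdown price = ¥15; break-even price = ¥54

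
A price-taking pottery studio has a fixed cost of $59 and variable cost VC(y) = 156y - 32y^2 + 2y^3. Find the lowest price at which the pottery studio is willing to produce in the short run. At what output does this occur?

The firm shuts down when price falls below the minimum of average variable cost. AVC = VC/y = 156 - 32y + 2y^2.
At the minimum of AVC, MC = AVC. MC = 156 - 64y + 6y^2; setting MC = AVC gives 4y^2 - 32y = 0, so y = 8. min AVC = 28.
For P < $28 the firm produces nothing.

$28 per unit, at y = 8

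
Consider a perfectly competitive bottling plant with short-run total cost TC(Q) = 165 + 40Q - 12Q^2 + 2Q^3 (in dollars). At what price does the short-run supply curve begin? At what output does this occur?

The shutdown price is the minimum of AVC. VC = 40Q - 12Q^2 + 2Q^3, so AVC = 40 - 12Q + 2Q^2.
At the minimum of AVC, MC = AVC. MC = 40 - 24Q + 6Q^2; setting MC = AVC gives 4Q^2 - 12Q = 0, so Q = 3. min AVC = 22.
So the shutdown price is $22.

$22 per unit, at Q = 3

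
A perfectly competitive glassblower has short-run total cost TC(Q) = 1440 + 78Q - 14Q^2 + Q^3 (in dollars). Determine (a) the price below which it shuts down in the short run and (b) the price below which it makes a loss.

Shutdown price = $29; break-even price = $174

Shutdown price = min AVC. AVC = 78 - 14Q + Q^2, with vertex at Q = 7 and minimum $29.
ATC = 1440/Q + 78 - 14Q + Q^2. Setting dATC/dQ = −1440/Q^2 − 14 + 2Q = 0 gives Q = 12 (since 2·12^3 − 14·12^2 = 1440).
min ATC = 1440/12 + 78 − 14·12 + 12^2 = $174. That is the break-even price.
For $29 ≤ P < $174 the firm produces at a loss; below $29 it shuts down.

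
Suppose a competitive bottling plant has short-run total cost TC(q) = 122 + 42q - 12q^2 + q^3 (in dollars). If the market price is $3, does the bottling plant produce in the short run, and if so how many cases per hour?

Shut down

From TC, MC = TC'(q) = 42 - 24q + 3q^2 and AVC = VC/q = 42 - 12q + q^2.
AVC hits its minimum where MC = AVC, at q = 6, giving min AVC = 42 - 12·6 + 6^2 = $6.
Since P = $3 < min AVC = $6, price fails to cover variable cost at any output.
The firm minimizes its loss by shutting down and losing only its fixed cost of $122.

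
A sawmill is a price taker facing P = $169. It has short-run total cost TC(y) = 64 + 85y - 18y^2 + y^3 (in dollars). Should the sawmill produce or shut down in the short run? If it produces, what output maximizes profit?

Strip out fixed cost: VC = 85y - 18y^2 + y^3. Then AVC = 85 - 18y + y^2 and MC = 85 - 36y + 3y^2.
AVC hits its minimum where MC = AVC, at y = 9, giving min AVC = 85 - 18·9 + 9^2 = $4.
Because $169 ≥ $4, revenue can cover variable cost; the firm operates.
Solving P = MC: -84 - 36y + 3y^2 = 0 ⇒ y = -2 or 14. On the upward-sloping branch, y* = 14.
Check: AVC at y = 14 is $29 ≤ P, so revenue covers variable cost.
Profit = P·y − TC = 169·14 − 470 = $1896.

Produce at y = 14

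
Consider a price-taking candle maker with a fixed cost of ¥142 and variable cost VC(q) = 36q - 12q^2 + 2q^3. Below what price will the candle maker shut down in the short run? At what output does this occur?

¥18 per unit, at q = 3

Short-run supply begins at min AVC. From VC = 36q - 12q^2 + 2q^3, AVC = 36 - 12q + 2q^2.
At the minimum of AVC, MC = AVC. MC = 36 - 24q + 6q^2; setting MC = AVC gives 4q^2 - 12q = 0, so q = 3. min AVC = 18.
So the shutdown price is ¥18.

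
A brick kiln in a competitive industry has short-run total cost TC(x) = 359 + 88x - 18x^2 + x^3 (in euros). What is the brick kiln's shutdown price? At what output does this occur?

€7 per unit, at x = 9

The firm shuts down when price falls below the minimum of average variable cost. AVC = VC/x = 88 - 18x + x^2.
dAVC/dx = -18 + 2x = 0 gives x = 9. min AVC = 88 - 18·9 + 9^2 = 7.
For P < €7 the firm produces nothing.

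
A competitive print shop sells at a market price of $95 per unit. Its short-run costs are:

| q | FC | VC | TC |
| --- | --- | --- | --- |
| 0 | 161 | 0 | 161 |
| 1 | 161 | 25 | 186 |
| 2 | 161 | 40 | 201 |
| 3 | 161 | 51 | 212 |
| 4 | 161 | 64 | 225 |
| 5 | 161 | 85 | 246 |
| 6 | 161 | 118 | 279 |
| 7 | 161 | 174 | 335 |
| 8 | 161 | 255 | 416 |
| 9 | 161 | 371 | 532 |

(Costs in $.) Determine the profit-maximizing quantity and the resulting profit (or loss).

Compute π = P·q − TC at each output: q=0: -161; q=1: -91; q=2: -11; q=3: 73; q=4: 155; q=5: 229; q=6: 291; q=7: 330; q=8: 344; q=9: 323.
Profit is maximized at q = 8. AVC there is 255/8 = $31.88 ≤ P, so producing beats shutting down (which would give -$161).

q = 8; profit = $344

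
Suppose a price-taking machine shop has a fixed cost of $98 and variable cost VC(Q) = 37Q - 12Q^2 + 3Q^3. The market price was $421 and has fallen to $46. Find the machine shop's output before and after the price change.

MC = 37 - 24Q + 9Q^2; the shutdown threshold is min AVC = $25 (at Q = 2).
At P = $421 ≥ min AVC, set P = MC on the rising branch: Q = 8.
At P = $46 ≥ min AVC, set P = MC: Q = 3. The firm stays open but cuts output.

Output falls from 8 to 3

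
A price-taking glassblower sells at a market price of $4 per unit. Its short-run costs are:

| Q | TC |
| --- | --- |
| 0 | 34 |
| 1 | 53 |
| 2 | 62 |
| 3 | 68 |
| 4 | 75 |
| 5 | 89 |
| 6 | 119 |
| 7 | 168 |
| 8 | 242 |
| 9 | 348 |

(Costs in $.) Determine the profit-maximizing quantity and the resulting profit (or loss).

Tabulate TR − TC: Q=0: -34; Q=1: -49; Q=2: -54; Q=3: -56; Q=4: -59; Q=5: -69; Q=6: -95; Q=7: -140; Q=8: -210; Q=9: -312.
Profit is highest at Q = 0. Equivalently, the lowest AVC in the table is 41/4 ≈ $10.25 at Q = 4, and P = $4 falls below it — price never covers variable cost, so the firm shuts down and loses only its fixed cost.

Q = 0 (shut down); profit = -$34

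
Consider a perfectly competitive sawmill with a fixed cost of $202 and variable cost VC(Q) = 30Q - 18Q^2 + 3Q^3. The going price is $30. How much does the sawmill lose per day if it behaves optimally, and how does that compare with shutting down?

AVC = 30 - 18Q + 3Q^2 has its minimum $3 at Q = 3; price $30 clears that bar, so the firm operates.
With MC = 30 - 36Q + 9Q^2, P = MC on the upward-sloping part at Q* = 4.
TR = 30·4 = 120. TC = 202 + 24 = 226. Profit = 120 − 226 = -$106.
That loss of $106 beats the $202 the firm would lose by shutting down; producing recovers $96 of fixed cost.

Profit = -$106 at Q = 4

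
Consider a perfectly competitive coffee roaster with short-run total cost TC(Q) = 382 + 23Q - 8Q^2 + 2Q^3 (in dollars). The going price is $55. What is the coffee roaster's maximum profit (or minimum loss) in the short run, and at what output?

AVC = 23 - 8Q + 2Q^2; min AVC = $15 at Q = 2. Since P = $55 ≥ min AVC, the firm produces.
With MC = 23 - 16Q + 6Q^2, P = MC on the upward-sloping part at Q* = 4.
TR = 55·4 = 220. TC = 382 + 92 = 474. Profit = 220 − 474 = -$254.
Shutting down would mean losing the fixed cost of $382, so operating at a loss of $254 is better by $128.

Profit = -$254 at Q = 4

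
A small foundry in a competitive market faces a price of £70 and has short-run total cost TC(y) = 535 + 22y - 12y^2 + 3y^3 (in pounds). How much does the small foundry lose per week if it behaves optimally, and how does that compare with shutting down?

Profit = -£343 at y = 4

AVC = 22 - 12y + 3y^2 has its minimum £10 at y = 2; price £70 clears that bar, so the firm operates.
With MC = 22 - 24y + 9y^2, P = MC on the upward-sloping part at y* = 4.
TR = 70·4 = 280. TC = 535 + 88 = 623. Profit = 280 − 623 = -£343.
That loss of £343 beats the £535 the firm would lose by shutting down; producing recovers £192 of fixed cost.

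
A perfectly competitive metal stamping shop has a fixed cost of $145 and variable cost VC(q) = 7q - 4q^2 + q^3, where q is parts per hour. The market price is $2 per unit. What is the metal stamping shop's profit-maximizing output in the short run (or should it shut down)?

Shut down

Strip out fixed cost: VC = 7q - 4q^2 + q^3. Then AVC = 7 - 4q + q^2 and MC = 7 - 8q + 3q^2.
The AVC parabola has its vertex at q = 4/2 = 2, where AVC = 7 - 4·2 + 2^2 = $3.
Since P = $2 < min AVC = $3, price fails to cover variable cost at any output.
The firm minimizes its loss by shutting down and losing only its fixed cost of $145.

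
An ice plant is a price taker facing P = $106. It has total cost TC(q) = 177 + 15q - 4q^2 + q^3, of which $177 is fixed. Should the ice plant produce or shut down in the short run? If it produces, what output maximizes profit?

Produce at q = 7

From TC, MC = TC'(q) = 15 - 8q + 3q^2 and AVC = VC/q = 15 - 4q + q^2.
AVC hits its minimum where MC = AVC, at q = 2, giving min AVC = 15 - 4·2 + 2^2 = $11.
Because $106 ≥ $11, revenue can cover variable cost; the firm operates.
Set P = MC: 106 = 15 - 8q + 3q^2 → -91 - 8q + 3q^2 = 0. The roots are q = -13/3 and q = 7; the profit-maximizing output is on the rising part of MC, so q* = 7.
Check: AVC at q = 7 is $36 ≤ P, so revenue covers variable cost.
Profit = P·q − TC = 106·7 − 429 = $313.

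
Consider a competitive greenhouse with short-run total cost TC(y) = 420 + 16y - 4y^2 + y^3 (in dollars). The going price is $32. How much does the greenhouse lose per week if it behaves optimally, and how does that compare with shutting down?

AVC = 16 - 4y + y^2; min AVC = $12 at y = 2. Since P = $32 ≥ min AVC, the firm produces.
With MC = 16 - 8y + 3y^2, P = MC on the upward-sloping part at y* = 4.
TR = 32·4 = 128. TC = 420 + 64 = 484. Profit = 128 − 484 = -$356.
By producing, the firm covers all variable cost plus $64 of fixed cost; shutting down would lose the full $420.

Profit = -$356 at y = 4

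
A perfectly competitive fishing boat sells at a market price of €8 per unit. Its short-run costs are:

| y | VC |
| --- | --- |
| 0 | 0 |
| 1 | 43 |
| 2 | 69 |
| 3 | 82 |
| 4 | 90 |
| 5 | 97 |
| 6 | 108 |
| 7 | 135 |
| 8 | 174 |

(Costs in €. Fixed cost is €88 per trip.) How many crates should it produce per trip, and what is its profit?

Profit at each row (π = 8y − TC): y=0: -88; y=1: -123; y=2: -141; y=3: -146; y=4: -146; y=5: -145; y=6: -148; y=7: -167; y=8: -198.
Profit is highest at y = 0. Equivalently, the lowest AVC in the table is 108/6 ≈ €18 at y = 6, and P = €8 falls below it — price never covers variable cost, so the firm shuts down and loses only its fixed cost.

y = 0 (shut down); profit = -€88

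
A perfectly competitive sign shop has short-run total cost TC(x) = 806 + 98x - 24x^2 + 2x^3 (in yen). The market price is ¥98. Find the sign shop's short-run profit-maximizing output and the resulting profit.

Profit = -¥294 at x = 8

AVC = 98 - 24x + 2x^2; min AVC = ¥26 at x = 6. Since P = ¥98 ≥ min AVC, the firm produces.
MC = 98 - 48x + 6x^2. Setting P = MC and taking the root on the rising branch gives x* = 8.
TR = 98·8 = 784. TC = 806 + 272 = 1078. Profit = 784 − 1078 = -¥294.
That loss of ¥294 beats the ¥806 the firm would lose by shutting down; producing recovers ¥512 of fixed cost.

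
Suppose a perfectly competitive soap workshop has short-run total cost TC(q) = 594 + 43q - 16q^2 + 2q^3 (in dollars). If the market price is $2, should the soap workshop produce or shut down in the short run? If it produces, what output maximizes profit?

Shut down

Strip out fixed cost: VC = 43q - 16q^2 + 2q^3. Then AVC = 43 - 16q + 2q^2 and MC = 43 - 32q + 6q^2.
AVC hits its minimum where MC = AVC, at q = 4, giving min AVC = 43 - 16·4 + 2·4^2 = $11.
P = $2 lies below min AVC = $11; no output level covers variable cost.
The firm minimizes its loss by shutting down and losing only its fixed cost of $594.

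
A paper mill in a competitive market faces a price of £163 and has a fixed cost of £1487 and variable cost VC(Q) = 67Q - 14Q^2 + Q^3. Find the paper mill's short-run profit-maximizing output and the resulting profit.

AVC = 67 - 14Q + Q^2 has its minimum £18 at Q = 7; price £163 clears that bar, so the firm operates.
With MC = 67 - 28Q + 3Q^2, P = MC on the upward-sloping part at Q* = 12.
TR = 163·12 = 1956. TC = 1487 + 516 = 2003. Profit = 1956 − 2003 = -£47.
That loss of £47 beats the £1487 the firm would lose by shutting down; producing recovers £1440 of fixed cost.

Profit = -£47 at Q = 12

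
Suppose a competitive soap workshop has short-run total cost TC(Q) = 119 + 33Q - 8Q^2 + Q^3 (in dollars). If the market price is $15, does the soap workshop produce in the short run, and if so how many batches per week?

Shut down

From TC, MC = TC'(Q) = 33 - 16Q + 3Q^2 and AVC = VC/Q = 33 - 8Q + Q^2.
AVC hits its minimum where MC = AVC, at Q = 4, giving min AVC = 33 - 8·4 + 4^2 = $17.
With P < min AVC ($15 < $17), every unit sold adds to the loss.
The firm minimizes its loss by shutting down and losing only its fixed cost of $119.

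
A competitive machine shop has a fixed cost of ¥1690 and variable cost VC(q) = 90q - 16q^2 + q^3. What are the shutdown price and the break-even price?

Shutdown price = min AVC. AVC = 90 - 16q + q^2, with vertex at q = 8 and minimum ¥26.
ATC = 1690/q + 90 - 16q + q^2. Setting dATC/dq = −1690/q^2 − 16 + 2q = 0 gives q = 13 (since 2·13^3 − 16·13^2 = 1690).
min ATC = 1690/13 + 90 − 16·13 + 13^2 = ¥181. That is the break-even price.
For ¥26 ≤ P < ¥181 the firm produces at a loss; below ¥26 it shuts down.

Shutdown price = ¥26; break-even price = ¥181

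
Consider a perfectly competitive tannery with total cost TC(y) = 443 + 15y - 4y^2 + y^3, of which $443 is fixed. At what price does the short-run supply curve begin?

$11 per unit

The shutdown price is the minimum of AVC. VC = 15y - 4y^2 + y^3, so AVC = 15 - 4y + y^2.
dAVC/dy = -4 + 2y = 0 gives y = 2. min AVC = 15 - 4·2 + 2^2 = 11.
The firm shuts down for any P below $11.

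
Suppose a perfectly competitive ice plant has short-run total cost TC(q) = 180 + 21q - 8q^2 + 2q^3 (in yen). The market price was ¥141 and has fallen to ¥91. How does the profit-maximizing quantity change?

Output falls from 6 to 5

AVC = 21 - 8q + 2q^2, minimized at q = 2 where min AVC = ¥13. MC = 21 - 16q + 6q^2.
With P = ¥141 above the shutdown price, P = MC gives q = 6.
At P = ¥91 ≥ min AVC, set P = MC: q = 5. The firm stays open but cuts output.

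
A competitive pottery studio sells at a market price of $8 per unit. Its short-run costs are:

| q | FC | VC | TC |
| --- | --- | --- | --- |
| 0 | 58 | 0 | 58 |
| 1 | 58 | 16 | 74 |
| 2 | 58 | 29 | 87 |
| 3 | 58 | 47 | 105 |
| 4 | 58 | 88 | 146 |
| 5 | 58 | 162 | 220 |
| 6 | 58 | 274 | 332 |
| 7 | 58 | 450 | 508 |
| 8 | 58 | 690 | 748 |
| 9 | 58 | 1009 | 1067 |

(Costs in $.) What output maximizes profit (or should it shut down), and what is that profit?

Tabulate TR − TC: q=0: -58; q=1: -66; q=2: -71; q=3: -81; q=4: -114; q=5: -180; q=6: -284; q=7: -452; q=8: -684; q=9: -995.
Profit is highest at q = 0. Equivalently, the lowest AVC in the table is 29/2 ≈ $14.50 at q = 2, and P = $8 falls below it — price never covers variable cost, so the firm shuts down and loses only its fixed cost.

q = 0 (shut down); profit = -$58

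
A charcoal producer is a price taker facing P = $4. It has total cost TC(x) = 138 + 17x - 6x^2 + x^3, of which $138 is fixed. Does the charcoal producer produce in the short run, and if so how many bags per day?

Strip out fixed cost: VC = 17x - 6x^2 + x^3. Then AVC = 17 - 6x + x^2 and MC = 17 - 12x + 3x^2.
The AVC parabola has its vertex at x = 6/2 = 3, where AVC = 17 - 6·3 + 3^2 = $8.
With P < min AVC ($4 < $8), every unit sold adds to the loss.
Shutting down limits the loss to fixed cost, $138.

Shut down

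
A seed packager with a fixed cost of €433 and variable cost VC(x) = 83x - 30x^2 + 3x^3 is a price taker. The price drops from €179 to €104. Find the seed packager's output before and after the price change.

MC = 83 - 60x + 9x^2; the shutdown threshold is min AVC = €8 (at x = 5).
With P = €179 above the shutdown price, P = MC gives x = 8.
At P = €104 ≥ min AVC, set P = MC: x = 7. The firm stays open but cuts output.

Output falls from 8 to 7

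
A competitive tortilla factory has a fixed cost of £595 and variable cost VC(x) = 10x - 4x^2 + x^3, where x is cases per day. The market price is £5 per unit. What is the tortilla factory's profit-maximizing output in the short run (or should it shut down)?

Variable cost is VC = 10x - 4x^2 + x^3, so AVC = VC/x = 10 - 4x + x^2 and MC = dTC/dx = 10 - 8x + 3x^2.
The AVC parabola has its vertex at x = 4/2 = 2, where AVC = 10 - 4·2 + 2^2 = £6.
Since P = £5 < min AVC = £6, price fails to cover variable cost at any output.
Best response: produce nothing and absorb the £595 fixed cost.

Shut down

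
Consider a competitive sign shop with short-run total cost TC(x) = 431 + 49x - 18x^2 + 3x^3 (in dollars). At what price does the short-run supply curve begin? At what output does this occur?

The firm shuts down when price falls below the minimum of average variable cost. AVC = VC/x = 49 - 18x + 3x^2.
At the minimum of AVC, MC = AVC. MC = 49 - 36x + 9x^2; setting MC = AVC gives 6x^2 - 18x = 0, so x = 3. min AVC = 22.
So the shutdown price is $22.

$22 per unit, at x = 3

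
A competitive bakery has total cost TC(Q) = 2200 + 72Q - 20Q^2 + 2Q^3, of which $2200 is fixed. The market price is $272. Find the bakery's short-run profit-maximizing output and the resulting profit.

Profit = -$200 at Q = 10

AVC = 72 - 20Q + 2Q^2; min AVC = $22 at Q = 5. Since P = $272 ≥ min AVC, the firm produces.
MC = 72 - 40Q + 6Q^2. Setting P = MC and taking the root on the rising branch gives Q* = 10.
TR = 272·10 = 2720. TC = 2200 + 720 = 2920. Profit = 2720 − 2920 = -$200.
That loss of $200 beats the $2200 the firm would lose by shutting down; producing recovers $2000 of fixed cost.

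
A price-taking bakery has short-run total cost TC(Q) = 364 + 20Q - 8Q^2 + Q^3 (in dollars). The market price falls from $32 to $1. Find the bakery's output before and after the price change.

MC = 20 - 16Q + 3Q^2; the shutdown threshold is min AVC = $4 (at Q = 4).
With P = $32 above the shutdown price, P = MC gives Q = 6.
At P = $1 < min AVC = $4, price no longer covers variable cost at any output, so the firm shuts down: Q = 0.

Output falls from 6 to 0 (the firm shuts down)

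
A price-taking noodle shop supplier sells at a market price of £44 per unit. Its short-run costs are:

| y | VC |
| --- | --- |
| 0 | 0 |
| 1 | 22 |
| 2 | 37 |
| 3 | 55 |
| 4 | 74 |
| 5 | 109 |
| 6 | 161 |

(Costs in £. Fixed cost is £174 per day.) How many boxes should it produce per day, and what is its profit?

Tabulate TR − TC: y=0: -174; y=1: -152; y=2: -123; y=3: -97; y=4: -72; y=5: -63; y=6: -71.
Profit is maximized at y = 5. AVC there is 109/5 = £21.80 ≤ P, so producing beats shutting down (which would give -£174).

y = 5; profit = -£63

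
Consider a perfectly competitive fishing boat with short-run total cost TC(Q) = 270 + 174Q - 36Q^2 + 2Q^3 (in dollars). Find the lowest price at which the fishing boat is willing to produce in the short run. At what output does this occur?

The shutdown price is the minimum of AVC. VC = 174Q - 36Q^2 + 2Q^3, so AVC = 174 - 36Q + 2Q^2.
At the minimum of AVC, MC = AVC. MC = 174 - 72Q + 6Q^2; setting MC = AVC gives 4Q^2 - 36Q = 0, so Q = 9. min AVC = 12.
The firm shuts down for any P below $12.

$12 per unit, at Q = 9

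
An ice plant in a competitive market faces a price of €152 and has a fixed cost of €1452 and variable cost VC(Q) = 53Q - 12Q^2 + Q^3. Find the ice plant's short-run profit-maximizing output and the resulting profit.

AVC = 53 - 12Q + Q^2 has its minimum €17 at Q = 6; price €152 clears that bar, so the firm operates.
With MC = 53 - 24Q + 3Q^2, P = MC on the upward-sloping part at Q* = 11.
TR = 152·11 = 1672. TC = 1452 + 462 = 1914. Profit = 1672 − 1914 = -€242.
That loss of €242 beats the €1452 the firm would lose by shutting down; producing recovers €1210 of fixed cost.

Profit = -€242 at Q = 11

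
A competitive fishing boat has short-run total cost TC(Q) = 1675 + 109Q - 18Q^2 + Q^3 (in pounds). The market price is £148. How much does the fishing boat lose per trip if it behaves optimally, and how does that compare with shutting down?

Profit = -£323 at Q = 13

AVC = 109 - 18Q + Q^2 has its minimum £28 at Q = 9; price £148 clears that bar, so the firm operates.
With MC = 109 - 36Q + 3Q^2, P = MC on the upward-sloping part at Q* = 13.
TR = 148·13 = 1924. TC = 1675 + 572 = 2247. Profit = 1924 − 2247 = -£323.
Shutting down would mean losing the fixed cost of £1675, so operating at a loss of £323 is better by £1352.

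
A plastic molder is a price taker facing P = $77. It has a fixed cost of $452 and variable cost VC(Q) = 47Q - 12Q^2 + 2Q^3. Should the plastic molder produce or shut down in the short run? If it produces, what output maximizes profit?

Produce at Q = 5

Variable cost is VC = 47Q - 12Q^2 + 2Q^3, so AVC = VC/Q = 47 - 12Q + 2Q^2 and MC = dTC/dQ = 47 - 24Q + 6Q^2.
The AVC parabola has its vertex at Q = 12/4 = 3, where AVC = 47 - 12·3 + 2·3^2 = $29.
P = $77 exceeds min AVC = $29, so the firm stays open.
P = MC gives -30 - 24Q + 6Q^2 = 0, with roots -1 and 5. Take the larger (rising MC): Q* = 5.
Check: AVC at Q = 5 is $37 ≤ P, so revenue covers variable cost.
Profit = P·Q − TC = 77·5 − 637 = -$252, a loss, but smaller than the $452 fixed cost the firm would lose by shutting down.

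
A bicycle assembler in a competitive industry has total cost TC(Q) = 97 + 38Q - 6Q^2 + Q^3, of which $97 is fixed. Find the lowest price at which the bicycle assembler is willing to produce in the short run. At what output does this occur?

$29 per unit, at Q = 3

Short-run supply begins at min AVC. From VC = 38Q - 6Q^2 + Q^3, AVC = 38 - 6Q + Q^2.
At the minimum of AVC, MC = AVC. MC = 38 - 12Q + 3Q^2; setting MC = AVC gives 2Q^2 - 6Q = 0, so Q = 3. min AVC = 29.
The firm shuts down for any P below $29.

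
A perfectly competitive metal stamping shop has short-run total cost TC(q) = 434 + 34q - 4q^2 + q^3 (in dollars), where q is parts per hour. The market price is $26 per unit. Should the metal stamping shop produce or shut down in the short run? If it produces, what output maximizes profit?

Shut down

Variable cost is VC = 34q - 4q^2 + q^3, so AVC = VC/q = 34 - 4q + q^2 and MC = dTC/dq = 34 - 8q + 3q^2.
AVC hits its minimum where MC = AVC, at q = 2, giving min AVC = 34 - 4·2 + 2^2 = $30.
With P < min AVC ($26 < $30), every unit sold adds to the loss.
Best response: produce nothing and absorb the $434 fixed cost.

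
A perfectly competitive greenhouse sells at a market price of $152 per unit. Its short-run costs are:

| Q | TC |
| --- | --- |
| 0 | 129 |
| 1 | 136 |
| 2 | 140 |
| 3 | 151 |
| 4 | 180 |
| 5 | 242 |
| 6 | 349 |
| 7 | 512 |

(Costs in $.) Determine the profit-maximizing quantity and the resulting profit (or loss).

Q = 6; profit = $563

Profit at each row (π = 152Q − TC): Q=0: -129; Q=1: 16; Q=2: 164; Q=3: 305; Q=4: 428; Q=5: 518; Q=6: 563; Q=7: 552.
Profit is maximized at Q = 6. AVC there is 220/6 = $36.67 ≤ P, so producing beats shutting down (which would give -$129).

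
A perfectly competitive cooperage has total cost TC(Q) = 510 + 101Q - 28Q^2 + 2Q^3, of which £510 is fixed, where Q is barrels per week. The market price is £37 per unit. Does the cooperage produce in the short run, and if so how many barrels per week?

Produce at Q = 8

Strip out fixed cost: VC = 101Q - 28Q^2 + 2Q^3. Then AVC = 101 - 28Q + 2Q^2 and MC = 101 - 56Q + 6Q^2.
The AVC parabola has its vertex at Q = 28/4 = 7, where AVC = 101 - 28·7 + 2·7^2 = £3.
Because £37 ≥ £3, revenue can cover variable cost; the firm operates.
P = MC gives 64 - 56Q + 6Q^2 = 0, with roots 4/3 and 8. Take the larger (rising MC): Q* = 8.
Check: AVC at Q = 8 is £5 ≤ P, so revenue covers variable cost.
Profit = P·Q − TC = 37·8 − 550 = -£254, a loss, but smaller than the £510 fixed cost the firm would lose by shutting down.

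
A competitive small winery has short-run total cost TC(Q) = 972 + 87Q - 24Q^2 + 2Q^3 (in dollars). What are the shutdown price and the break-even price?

AVC = 87 - 24Q + 2Q^2; minimized at Q = 6, giving min AVC = $15. That is the shutdown price.
ATC = 972/Q + 87 - 24Q + 2Q^2. Setting dATC/dQ = −972/Q^2 − 24 + 4Q = 0 gives Q = 9 (since 4·9^3 − 24·9^2 = 972).
min ATC = 972/9 + 87 − 24·9 + 2·9^2 = $141. That is the break-even price.
Between these two prices the firm operates at a loss; above $141 it earns a profit.

Shutdown price = $15; break-even price = $141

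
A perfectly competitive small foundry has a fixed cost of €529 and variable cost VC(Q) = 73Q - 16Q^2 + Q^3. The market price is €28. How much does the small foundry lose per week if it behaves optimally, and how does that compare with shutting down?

Profit = -€367 at Q = 9

AVC = 73 - 16Q + Q^2 has its minimum €9 at Q = 8; price €28 clears that bar, so the firm operates.
With MC = 73 - 32Q + 3Q^2, P = MC on the upward-sloping part at Q* = 9.
TR = 28·9 = 252. TC = 529 + 90 = 619. Profit = 252 − 619 = -€367.
Shutting down would mean losing the fixed cost of €529, so operating at a loss of €367 is better by €162.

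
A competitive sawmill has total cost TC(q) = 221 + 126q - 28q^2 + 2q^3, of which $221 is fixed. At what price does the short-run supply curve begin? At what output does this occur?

The shutdown price is the minimum of AVC. VC = 126q - 28q^2 + 2q^3, so AVC = 126 - 28q + 2q^2.
At the minimum of AVC, MC = AVC. MC = 126 - 56q + 6q^2; setting MC = AVC gives 4q^2 - 28q = 0, so q = 7. min AVC = 28.
The firm shuts down for any P below $28.

$28 per unit, at q = 7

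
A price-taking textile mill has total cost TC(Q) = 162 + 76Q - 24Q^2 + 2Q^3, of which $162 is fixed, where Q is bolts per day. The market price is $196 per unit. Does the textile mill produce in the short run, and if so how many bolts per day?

Strip out fixed cost: VC = 76Q - 24Q^2 + 2Q^3. Then AVC = 76 - 24Q + 2Q^2 and MC = 76 - 48Q + 6Q^2.
AVC hits its minimum where MC = AVC, at Q = 6, giving min AVC = 76 - 24·6 + 2·6^2 = $4.
Since P = $196 ≥ min AVC = $4, price covers variable cost and the firm should produce.
Set P = MC: 196 = 76 - 48Q + 6Q^2 → -120 - 48Q + 6Q^2 = 0. The roots are Q = -2 and Q = 10; the profit-maximizing output is on the rising part of MC, so Q* = 10.
Check: AVC at Q = 10 is $36 ≤ P, so revenue covers variable cost.
Profit = P·Q − TC = 196·10 − 522 = $1438.

Produce at Q = 10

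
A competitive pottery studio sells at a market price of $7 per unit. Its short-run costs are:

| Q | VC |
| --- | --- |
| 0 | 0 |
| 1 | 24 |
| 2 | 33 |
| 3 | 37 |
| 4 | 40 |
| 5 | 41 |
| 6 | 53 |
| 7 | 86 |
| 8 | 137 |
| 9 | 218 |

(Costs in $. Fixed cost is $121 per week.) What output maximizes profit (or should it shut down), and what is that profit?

Q = 0 (shut down); profit = -$121

Compute π = P·Q − TC at each output: Q=0: -121; Q=1: -138; Q=2: -140; Q=3: -137; Q=4: -133; Q=5: -127; Q=6: -132; Q=7: -158; Q=8: -202; Q=9: -276.
Profit is highest at Q = 0. Equivalently, the lowest AVC in the table is 41/5 ≈ $8.20 at Q = 5, and P = $7 falls below it — price never covers variable cost, so the firm shuts down and loses only its fixed cost.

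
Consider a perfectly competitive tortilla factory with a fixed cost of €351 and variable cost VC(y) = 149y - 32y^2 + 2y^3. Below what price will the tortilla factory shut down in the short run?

€21 per unit

The shutdown price is the minimum of AVC. VC = 149y - 32y^2 + 2y^3, so AVC = 149 - 32y + 2y^2.
dAVC/dy = -32 + 4y = 0 gives y = 8. min AVC = 149 - 32·8 + 2·8^2 = 21.
So the shutdown price is €21.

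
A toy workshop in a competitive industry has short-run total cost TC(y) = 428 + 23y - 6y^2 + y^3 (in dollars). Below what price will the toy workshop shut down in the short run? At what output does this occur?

$14 per unit, at y = 3

Short-run supply begins at min AVC. From VC = 23y - 6y^2 + y^3, AVC = 23 - 6y + y^2.
At the minimum of AVC, MC = AVC. MC = 23 - 12y + 3y^2; setting MC = AVC gives 2y^2 - 6y = 0, so y = 3. min AVC = 14.
So the shutdown price is $14.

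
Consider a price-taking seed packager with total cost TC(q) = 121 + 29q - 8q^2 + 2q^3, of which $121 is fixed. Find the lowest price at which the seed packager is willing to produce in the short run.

$21 per unit

The firm shuts down when price falls below the minimum of average variable cost. AVC = VC/q = 29 - 8q + 2q^2.
dAVC/dq = -8 + 4q = 0 gives q = 2. min AVC = 29 - 8·2 + 2·2^2 = 21.
The firm shuts down for any P below $21.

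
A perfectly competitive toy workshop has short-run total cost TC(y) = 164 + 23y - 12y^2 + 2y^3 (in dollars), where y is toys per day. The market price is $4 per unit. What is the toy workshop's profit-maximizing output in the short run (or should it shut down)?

Shut down

Variable cost is VC = 23y - 12y^2 + 2y^3, so AVC = VC/y = 23 - 12y + 2y^2 and MC = dTC/dy = 23 - 24y + 6y^2.
AVC is minimized where dAVC/dy = -12 + 4y = 0, at y = 3; min AVC = 23 - 12·3 + 2·3^2 = $5.
With P < min AVC ($4 < $5), every unit sold adds to the loss.
Shutting down limits the loss to fixed cost, $164.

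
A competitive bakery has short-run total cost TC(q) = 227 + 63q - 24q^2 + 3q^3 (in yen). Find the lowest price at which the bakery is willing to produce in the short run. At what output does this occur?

¥15 per unit, at q = 4

The firm shuts down when price falls below the minimum of average variable cost. AVC = VC/q = 63 - 24q + 3q^2.
dAVC/dq = -24 + 6q = 0 gives q = 4. min AVC = 63 - 24·4 + 3·4^2 = 15.
The firm shuts down for any P below ¥15.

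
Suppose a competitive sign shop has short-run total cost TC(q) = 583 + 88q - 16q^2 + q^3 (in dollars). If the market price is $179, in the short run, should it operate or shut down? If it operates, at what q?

Variable cost is VC = 88q - 16q^2 + q^3, so AVC = VC/q = 88 - 16q + q^2 and MC = dTC/dq = 88 - 32q + 3q^2.
The AVC parabola has its vertex at q = 16/2 = 8, where AVC = 88 - 16·8 + 8^2 = $24.
Because $179 ≥ $24, revenue can cover variable cost; the firm operates.
Solving P = MC: -91 - 32q + 3q^2 = 0 ⇒ q = -7/3 or 13. On the upward-sloping branch, q* = 13.
Check: AVC at q = 13 is $49 ≤ P, so revenue covers variable cost.
Profit = P·q − TC = 179·13 − 1220 = $1107.

Produce at q = 13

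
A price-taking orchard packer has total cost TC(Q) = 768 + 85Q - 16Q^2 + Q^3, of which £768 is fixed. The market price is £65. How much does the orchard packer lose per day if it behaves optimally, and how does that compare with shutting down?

Profit = -£368 at Q = 10

AVC = 85 - 16Q + Q^2 has its minimum £21 at Q = 8; price £65 clears that bar, so the firm operates.
MC = 85 - 32Q + 3Q^2. Setting P = MC and taking the root on the rising branch gives Q* = 10.
TR = 65·10 = 650. TC = 768 + 250 = 1018. Profit = 650 − 1018 = -£368.
That loss of £368 beats the £768 the firm would lose by shutting down; producing recovers £400 of fixed cost.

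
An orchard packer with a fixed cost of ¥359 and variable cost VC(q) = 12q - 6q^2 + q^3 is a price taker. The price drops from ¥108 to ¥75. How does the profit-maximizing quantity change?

Output falls from 8 to 7

MC = 12 - 12q + 3q^2; the shutdown threshold is min AVC = ¥3 (at q = 3).
With P = ¥108 above the shutdown price, P = MC gives q = 8.
At P = ¥75 ≥ min AVC, set P = MC: q = 7. The firm stays open but cuts output.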